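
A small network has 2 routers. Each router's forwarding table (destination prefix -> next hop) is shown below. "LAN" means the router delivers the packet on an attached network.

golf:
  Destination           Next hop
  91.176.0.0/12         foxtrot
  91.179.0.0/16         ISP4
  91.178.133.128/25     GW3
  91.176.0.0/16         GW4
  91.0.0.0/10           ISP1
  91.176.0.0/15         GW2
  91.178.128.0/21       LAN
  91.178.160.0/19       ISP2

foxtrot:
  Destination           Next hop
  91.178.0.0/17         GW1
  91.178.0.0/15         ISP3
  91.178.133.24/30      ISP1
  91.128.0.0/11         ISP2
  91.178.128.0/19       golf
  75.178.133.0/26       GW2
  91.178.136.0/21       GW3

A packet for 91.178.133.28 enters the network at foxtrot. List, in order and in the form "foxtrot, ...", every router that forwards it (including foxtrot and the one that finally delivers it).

foxtrot, golf

At foxtrot: longest match for 91.178.133.28 is 91.178.128.0/19 -> golf
At golf: longest match for 91.178.133.28 is 91.178.128.0/21 -> LAN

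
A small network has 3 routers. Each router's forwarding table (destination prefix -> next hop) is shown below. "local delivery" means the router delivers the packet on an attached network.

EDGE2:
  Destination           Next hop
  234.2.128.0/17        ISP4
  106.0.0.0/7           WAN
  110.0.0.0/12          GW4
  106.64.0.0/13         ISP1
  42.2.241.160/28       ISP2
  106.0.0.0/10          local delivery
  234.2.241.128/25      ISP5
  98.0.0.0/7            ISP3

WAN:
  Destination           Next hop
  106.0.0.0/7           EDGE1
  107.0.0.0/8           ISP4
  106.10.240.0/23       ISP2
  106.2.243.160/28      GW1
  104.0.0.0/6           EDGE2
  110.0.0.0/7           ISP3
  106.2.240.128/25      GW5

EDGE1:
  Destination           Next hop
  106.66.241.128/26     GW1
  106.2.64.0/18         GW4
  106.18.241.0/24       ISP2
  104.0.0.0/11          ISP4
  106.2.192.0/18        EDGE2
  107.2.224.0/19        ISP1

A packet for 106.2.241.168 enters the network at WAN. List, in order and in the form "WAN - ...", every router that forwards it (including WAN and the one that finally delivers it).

At WAN: longest match for 106.2.241.168 is 106.0.0.0/7 -> EDGE1
At EDGE1: longest match for 106.2.241.168 is 106.2.192.0/18 -> EDGE2
At EDGE2: longest match for 106.2.241.168 is 106.0.0.0/10 -> local delivery

WAN - EDGE1 - EDGE2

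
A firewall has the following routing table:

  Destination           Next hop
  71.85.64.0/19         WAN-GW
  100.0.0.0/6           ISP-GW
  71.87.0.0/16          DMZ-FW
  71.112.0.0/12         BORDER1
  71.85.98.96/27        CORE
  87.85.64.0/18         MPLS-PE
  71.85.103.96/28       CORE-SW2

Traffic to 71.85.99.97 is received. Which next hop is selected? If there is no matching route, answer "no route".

No entry's prefix contains 71.85.99.97; there is no default route.

no route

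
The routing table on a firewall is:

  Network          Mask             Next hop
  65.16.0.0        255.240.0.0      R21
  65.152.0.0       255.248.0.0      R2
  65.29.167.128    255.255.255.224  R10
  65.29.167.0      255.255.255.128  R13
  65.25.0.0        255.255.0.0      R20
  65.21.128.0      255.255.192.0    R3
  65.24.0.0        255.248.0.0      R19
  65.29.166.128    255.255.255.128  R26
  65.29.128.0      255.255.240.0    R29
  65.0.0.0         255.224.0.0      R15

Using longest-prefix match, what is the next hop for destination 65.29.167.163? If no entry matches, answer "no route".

Routes whose prefix contains 65.29.167.163:
  65.0.0.0/11 (65.0.0.0 - 65.31.255.255) -> R15
  65.16.0.0/12 (65.16.0.0 - 65.31.255.255) -> R21
  65.24.0.0/13 (65.24.0.0 - 65.31.255.255) -> R19
More-specific entries that do NOT match:
  65.29.167.128/27 (65.29.167.128 - 65.29.167.159) does not contain 65.29.167.163
  65.29.167.0/25 (65.29.167.0 - 65.29.167.127) does not contain 65.29.167.163
  65.29.166.128/25 (65.29.166.128 - 65.29.166.255) does not contain 65.29.167.163
  65.29.128.0/20 (65.29.128.0 - 65.29.143.255) does not contain 65.29.167.163
  65.21.128.0/18 (65.21.128.0 - 65.21.191.255) does not contain 65.29.167.163
  65.25.0.0/16 (65.25.0.0 - 65.25.255.255) does not contain 65.29.167.163
Longest matching prefix is /13 -> next hop R19.

R19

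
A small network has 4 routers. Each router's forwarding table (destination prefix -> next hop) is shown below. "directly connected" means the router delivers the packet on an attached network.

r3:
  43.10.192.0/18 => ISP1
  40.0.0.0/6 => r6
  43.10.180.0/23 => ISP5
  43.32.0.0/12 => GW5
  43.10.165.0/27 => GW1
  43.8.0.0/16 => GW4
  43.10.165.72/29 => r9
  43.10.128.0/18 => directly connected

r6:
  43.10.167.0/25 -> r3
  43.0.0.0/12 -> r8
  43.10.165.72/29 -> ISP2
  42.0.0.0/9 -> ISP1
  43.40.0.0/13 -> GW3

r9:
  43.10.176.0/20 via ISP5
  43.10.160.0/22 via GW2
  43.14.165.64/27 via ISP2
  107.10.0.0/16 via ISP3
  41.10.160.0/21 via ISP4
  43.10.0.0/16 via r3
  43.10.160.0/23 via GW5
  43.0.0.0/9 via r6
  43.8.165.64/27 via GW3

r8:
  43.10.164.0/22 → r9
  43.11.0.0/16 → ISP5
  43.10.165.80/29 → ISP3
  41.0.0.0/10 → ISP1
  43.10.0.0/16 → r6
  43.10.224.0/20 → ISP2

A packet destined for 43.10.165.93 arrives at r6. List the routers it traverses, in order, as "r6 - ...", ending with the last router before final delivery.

r6 - r8 - r9 - r3

At r6: longest match for 43.10.165.93 is 43.0.0.0/12 -> r8
At r8: longest match for 43.10.165.93 is 43.10.164.0/22 -> r9
At r9: longest match for 43.10.165.93 is 43.10.0.0/16 -> r3
At r3: longest match for 43.10.165.93 is 43.10.128.0/18 -> directly connected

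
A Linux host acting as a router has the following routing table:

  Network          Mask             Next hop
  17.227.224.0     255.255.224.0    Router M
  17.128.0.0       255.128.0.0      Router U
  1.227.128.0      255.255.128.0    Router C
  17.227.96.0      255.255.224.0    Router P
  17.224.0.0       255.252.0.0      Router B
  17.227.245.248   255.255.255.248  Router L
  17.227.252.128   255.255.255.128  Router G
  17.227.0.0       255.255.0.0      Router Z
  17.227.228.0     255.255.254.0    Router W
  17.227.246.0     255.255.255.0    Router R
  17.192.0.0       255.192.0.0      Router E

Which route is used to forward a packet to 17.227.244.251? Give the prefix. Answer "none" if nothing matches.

17.227.224.0/19

Entries matching 17.227.244.251:
  17.128.0.0/9 (17.128.0.0 - 17.255.255.255)
  17.192.0.0/10 (17.192.0.0 - 17.255.255.255)
  17.224.0.0/14 (17.224.0.0 - 17.227.255.255)
  17.227.0.0/16 (17.227.0.0 - 17.227.255.255)
  17.227.224.0/19 (17.227.224.0 - 17.227.255.255)
Most specific is 17.227.224.0/19.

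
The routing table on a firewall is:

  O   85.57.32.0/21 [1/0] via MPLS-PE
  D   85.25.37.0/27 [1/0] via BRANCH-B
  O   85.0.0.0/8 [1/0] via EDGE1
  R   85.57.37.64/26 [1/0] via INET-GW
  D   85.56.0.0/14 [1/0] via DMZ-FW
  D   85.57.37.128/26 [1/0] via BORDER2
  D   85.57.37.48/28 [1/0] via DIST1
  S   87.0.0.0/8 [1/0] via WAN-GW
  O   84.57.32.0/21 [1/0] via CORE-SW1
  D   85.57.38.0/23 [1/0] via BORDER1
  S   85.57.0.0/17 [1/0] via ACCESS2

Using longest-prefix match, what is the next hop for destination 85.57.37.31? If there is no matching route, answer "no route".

Routes whose prefix contains 85.57.37.31:
  85.0.0.0/8 (85.0.0.0 - 85.255.255.255) -> EDGE1
  85.56.0.0/14 (85.56.0.0 - 85.59.255.255) -> DMZ-FW
  85.57.0.0/17 (85.57.0.0 - 85.57.127.255) -> ACCESS2
  85.57.32.0/21 (85.57.32.0 - 85.57.39.255) -> MPLS-PE
More-specific entries that do NOT match:
  85.57.37.48/28 (85.57.37.48 - 85.57.37.63) does not contain 85.57.37.31
  85.25.37.0/27 (85.25.37.0 - 85.25.37.31) does not contain 85.57.37.31
  85.57.37.64/26 (85.57.37.64 - 85.57.37.127) does not contain 85.57.37.31
  85.57.37.128/26 (85.57.37.128 - 85.57.37.191) does not contain 85.57.37.31
  85.57.38.0/23 (85.57.38.0 - 85.57.39.255) does not contain 85.57.37.31
Longest matching prefix is /21 -> next hop MPLS-PE.

MPLS-PE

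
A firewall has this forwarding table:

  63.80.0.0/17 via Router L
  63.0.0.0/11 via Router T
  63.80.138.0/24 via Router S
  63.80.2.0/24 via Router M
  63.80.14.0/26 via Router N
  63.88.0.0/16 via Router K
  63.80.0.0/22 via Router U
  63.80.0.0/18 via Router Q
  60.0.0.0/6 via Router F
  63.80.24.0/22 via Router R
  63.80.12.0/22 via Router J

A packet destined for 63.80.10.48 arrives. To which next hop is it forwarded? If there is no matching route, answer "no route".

Router Q

Routes whose prefix contains 63.80.10.48:
  60.0.0.0/6 (60.0.0.0 - 63.255.255.255) -> Router F
  63.80.0.0/17 (63.80.0.0 - 63.80.127.255) -> Router L
  63.80.0.0/18 (63.80.0.0 - 63.80.63.255) -> Router Q
More-specific entries that do NOT match:
  63.80.14.0/26 (63.80.14.0 - 63.80.14.63) does not contain 63.80.10.48
  63.80.138.0/24 (63.80.138.0 - 63.80.138.255) does not contain 63.80.10.48
  63.80.2.0/24 (63.80.2.0 - 63.80.2.255) does not contain 63.80.10.48
  63.80.0.0/22 (63.80.0.0 - 63.80.3.255) does not contain 63.80.10.48
  63.80.24.0/22 (63.80.24.0 - 63.80.27.255) does not contain 63.80.10.48
  63.80.12.0/22 (63.80.12.0 - 63.80.15.255) does not contain 63.80.10.48
Longest matching prefix is /18 -> next hop Router Q.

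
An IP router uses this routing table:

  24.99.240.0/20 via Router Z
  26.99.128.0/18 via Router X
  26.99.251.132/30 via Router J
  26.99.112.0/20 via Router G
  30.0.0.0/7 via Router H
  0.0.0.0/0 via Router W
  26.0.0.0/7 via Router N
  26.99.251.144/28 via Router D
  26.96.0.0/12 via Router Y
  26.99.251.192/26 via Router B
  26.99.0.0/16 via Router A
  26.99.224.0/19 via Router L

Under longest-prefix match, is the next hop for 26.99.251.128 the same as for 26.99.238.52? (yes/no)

yes

26.99.251.128: longest match 26.99.224.0/19 -> Router L
26.99.238.52: longest match 26.99.224.0/19 -> Router L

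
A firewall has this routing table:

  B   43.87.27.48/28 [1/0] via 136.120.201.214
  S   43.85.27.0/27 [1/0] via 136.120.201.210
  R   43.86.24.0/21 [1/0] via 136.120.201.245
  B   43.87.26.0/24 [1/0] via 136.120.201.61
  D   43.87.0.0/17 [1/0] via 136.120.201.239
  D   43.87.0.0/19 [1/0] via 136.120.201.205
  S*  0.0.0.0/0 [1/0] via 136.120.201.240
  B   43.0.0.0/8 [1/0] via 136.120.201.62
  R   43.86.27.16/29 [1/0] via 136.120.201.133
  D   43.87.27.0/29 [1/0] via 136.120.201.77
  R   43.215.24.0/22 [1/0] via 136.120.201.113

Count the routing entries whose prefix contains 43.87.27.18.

4

Prefixes containing 43.87.27.18:
  0.0.0.0/0 (default, matches everything)
  43.0.0.0/8 (43.0.0.0 - 43.255.255.255)
  43.87.0.0/17 (43.87.0.0 - 43.87.127.255)
  43.87.0.0/19 (43.87.0.0 - 43.87.31.255)
Total matching entries: 4.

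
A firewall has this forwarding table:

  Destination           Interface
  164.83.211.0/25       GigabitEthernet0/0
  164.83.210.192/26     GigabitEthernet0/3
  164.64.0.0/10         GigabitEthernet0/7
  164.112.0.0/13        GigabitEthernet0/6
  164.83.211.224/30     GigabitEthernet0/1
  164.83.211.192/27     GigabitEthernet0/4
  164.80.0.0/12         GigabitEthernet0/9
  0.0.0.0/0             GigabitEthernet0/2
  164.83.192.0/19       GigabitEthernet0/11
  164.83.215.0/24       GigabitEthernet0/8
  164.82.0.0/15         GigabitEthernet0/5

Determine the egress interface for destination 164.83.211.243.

Routes whose prefix contains 164.83.211.243:
  0.0.0.0/0 (default, matches everything) -> GigabitEthernet0/2
  164.64.0.0/10 (164.64.0.0 - 164.127.255.255) -> GigabitEthernet0/7
  164.80.0.0/12 (164.80.0.0 - 164.95.255.255) -> GigabitEthernet0/9
  164.82.0.0/15 (164.82.0.0 - 164.83.255.255) -> GigabitEthernet0/5
  164.83.192.0/19 (164.83.192.0 - 164.83.223.255) -> GigabitEthernet0/11
More-specific entries that do NOT match:
  164.83.211.224/30 (164.83.211.224 - 164.83.211.227) does not contain 164.83.211.243
  164.83.211.192/27 (164.83.211.192 - 164.83.211.223) does not contain 164.83.211.243
  164.83.210.192/26 (164.83.210.192 - 164.83.210.255) does not contain 164.83.211.243
  164.83.211.0/25 (164.83.211.0 - 164.83.211.127) does not contain 164.83.211.243
  164.83.215.0/24 (164.83.215.0 - 164.83.215.255) does not contain 164.83.211.243
Longest matching prefix is /19 -> interface GigabitEthernet0/11.

GigabitEthernet0/11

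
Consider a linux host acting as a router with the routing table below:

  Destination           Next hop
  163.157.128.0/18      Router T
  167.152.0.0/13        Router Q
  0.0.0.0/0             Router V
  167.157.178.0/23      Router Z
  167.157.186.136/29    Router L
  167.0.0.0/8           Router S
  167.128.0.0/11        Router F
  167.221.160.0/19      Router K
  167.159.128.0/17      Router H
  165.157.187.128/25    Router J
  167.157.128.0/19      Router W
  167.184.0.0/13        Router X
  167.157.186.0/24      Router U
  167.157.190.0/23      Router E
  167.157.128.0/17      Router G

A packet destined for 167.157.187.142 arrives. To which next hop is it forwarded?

Routes whose prefix contains 167.157.187.142:
  0.0.0.0/0 (default, matches everything) -> Router V
  167.0.0.0/8 (167.0.0.0 - 167.255.255.255) -> Router S
  167.128.0.0/11 (167.128.0.0 - 167.159.255.255) -> Router F
  167.152.0.0/13 (167.152.0.0 - 167.159.255.255) -> Router Q
  167.157.128.0/17 (167.157.128.0 - 167.157.255.255) -> Router G
More-specific entries that do NOT match:
  167.157.186.136/29 (167.157.186.136 - 167.157.186.143) does not contain 167.157.187.142
  165.157.187.128/25 (165.157.187.128 - 165.157.187.255) does not contain 167.157.187.142
  167.157.186.0/24 (167.157.186.0 - 167.157.186.255) does not contain 167.157.187.142
  167.157.178.0/23 (167.157.178.0 - 167.157.179.255) does not contain 167.157.187.142
  167.157.190.0/23 (167.157.190.0 - 167.157.191.255) does not contain 167.157.187.142
  167.221.160.0/19 (167.221.160.0 - 167.221.191.255) does not contain 167.157.187.142
  167.157.128.0/19 (167.157.128.0 - 167.157.159.255) does not contain 167.157.187.142
  163.157.128.0/18 (163.157.128.0 - 163.157.191.255) does not contain 167.157.187.142
Longest matching prefix is /17 -> next hop Router G.

Router G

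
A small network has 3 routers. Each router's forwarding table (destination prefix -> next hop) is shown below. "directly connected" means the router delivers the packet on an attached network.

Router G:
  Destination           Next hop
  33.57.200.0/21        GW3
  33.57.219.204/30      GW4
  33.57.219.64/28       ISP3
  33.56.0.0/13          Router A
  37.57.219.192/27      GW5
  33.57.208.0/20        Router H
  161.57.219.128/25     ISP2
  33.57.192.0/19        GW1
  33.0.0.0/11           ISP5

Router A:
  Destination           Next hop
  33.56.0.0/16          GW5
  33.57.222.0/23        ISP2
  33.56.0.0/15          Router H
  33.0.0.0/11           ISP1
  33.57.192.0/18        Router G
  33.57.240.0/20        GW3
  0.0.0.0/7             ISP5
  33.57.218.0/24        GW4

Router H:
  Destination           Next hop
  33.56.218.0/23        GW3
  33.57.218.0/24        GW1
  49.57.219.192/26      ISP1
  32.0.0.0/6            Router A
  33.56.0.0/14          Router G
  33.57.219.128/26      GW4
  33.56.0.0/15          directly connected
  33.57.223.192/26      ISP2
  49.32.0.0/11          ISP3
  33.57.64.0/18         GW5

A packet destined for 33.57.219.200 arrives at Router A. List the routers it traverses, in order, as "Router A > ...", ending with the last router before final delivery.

At Router A: longest match for 33.57.219.200 is 33.57.192.0/18 -> Router G
At Router G: longest match for 33.57.219.200 is 33.57.208.0/20 -> Router H
At Router H: longest match for 33.57.219.200 is 33.56.0.0/15 -> directly connected

Router A > Router G > Router H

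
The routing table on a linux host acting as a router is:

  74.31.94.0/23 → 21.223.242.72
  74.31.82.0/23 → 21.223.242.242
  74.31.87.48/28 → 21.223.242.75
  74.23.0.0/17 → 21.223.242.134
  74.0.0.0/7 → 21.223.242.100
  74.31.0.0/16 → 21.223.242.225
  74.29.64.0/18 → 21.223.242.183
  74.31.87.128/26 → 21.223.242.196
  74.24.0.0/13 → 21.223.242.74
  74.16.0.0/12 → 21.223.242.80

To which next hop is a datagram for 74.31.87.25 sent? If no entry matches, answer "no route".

21.223.242.225

Routes whose prefix contains 74.31.87.25:
  74.0.0.0/7 (74.0.0.0 - 75.255.255.255) -> 21.223.242.100
  74.16.0.0/12 (74.16.0.0 - 74.31.255.255) -> 21.223.242.80
  74.24.0.0/13 (74.24.0.0 - 74.31.255.255) -> 21.223.242.74
  74.31.0.0/16 (74.31.0.0 - 74.31.255.255) -> 21.223.242.225
More-specific entries that do NOT match:
  74.31.87.48/28 (74.31.87.48 - 74.31.87.63) does not contain 74.31.87.25
  74.31.87.128/26 (74.31.87.128 - 74.31.87.191) does not contain 74.31.87.25
  74.31.94.0/23 (74.31.94.0 - 74.31.95.255) does not contain 74.31.87.25
  74.31.82.0/23 (74.31.82.0 - 74.31.83.255) does not contain 74.31.87.25
  74.29.64.0/18 (74.29.64.0 - 74.29.127.255) does not contain 74.31.87.25
  74.23.0.0/17 (74.23.0.0 - 74.23.127.255) does not contain 74.31.87.25
Longest matching prefix is /16 -> next hop 21.223.242.225.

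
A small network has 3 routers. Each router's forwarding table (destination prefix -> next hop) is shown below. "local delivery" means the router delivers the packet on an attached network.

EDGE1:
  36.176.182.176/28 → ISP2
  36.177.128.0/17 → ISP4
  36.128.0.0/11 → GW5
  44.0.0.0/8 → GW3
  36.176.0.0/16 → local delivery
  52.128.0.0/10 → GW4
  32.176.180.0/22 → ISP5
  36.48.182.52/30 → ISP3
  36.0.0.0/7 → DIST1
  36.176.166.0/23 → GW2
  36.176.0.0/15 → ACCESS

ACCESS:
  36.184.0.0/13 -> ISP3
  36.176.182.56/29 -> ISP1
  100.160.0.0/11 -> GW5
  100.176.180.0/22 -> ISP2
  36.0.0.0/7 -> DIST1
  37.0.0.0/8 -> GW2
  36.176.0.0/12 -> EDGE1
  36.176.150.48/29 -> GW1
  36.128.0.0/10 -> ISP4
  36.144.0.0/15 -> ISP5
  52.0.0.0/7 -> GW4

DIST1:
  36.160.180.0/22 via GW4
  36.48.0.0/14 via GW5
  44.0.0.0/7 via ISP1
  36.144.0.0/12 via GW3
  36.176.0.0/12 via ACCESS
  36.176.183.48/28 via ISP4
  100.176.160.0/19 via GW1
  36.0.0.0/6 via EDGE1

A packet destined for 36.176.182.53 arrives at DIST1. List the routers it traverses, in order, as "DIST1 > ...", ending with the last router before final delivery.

At DIST1: longest match for 36.176.182.53 is 36.176.0.0/12 -> ACCESS
At ACCESS: longest match for 36.176.182.53 is 36.176.0.0/12 -> EDGE1
At EDGE1: longest match for 36.176.182.53 is 36.176.0.0/16 -> local delivery

DIST1 > ACCESS > EDGE1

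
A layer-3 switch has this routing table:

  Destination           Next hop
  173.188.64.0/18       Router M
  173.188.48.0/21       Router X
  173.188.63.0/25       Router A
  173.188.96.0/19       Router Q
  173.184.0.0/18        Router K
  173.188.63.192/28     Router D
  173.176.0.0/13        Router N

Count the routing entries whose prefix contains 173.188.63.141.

0

No listed prefix contains 173.188.63.141.
Total matching entries: 0.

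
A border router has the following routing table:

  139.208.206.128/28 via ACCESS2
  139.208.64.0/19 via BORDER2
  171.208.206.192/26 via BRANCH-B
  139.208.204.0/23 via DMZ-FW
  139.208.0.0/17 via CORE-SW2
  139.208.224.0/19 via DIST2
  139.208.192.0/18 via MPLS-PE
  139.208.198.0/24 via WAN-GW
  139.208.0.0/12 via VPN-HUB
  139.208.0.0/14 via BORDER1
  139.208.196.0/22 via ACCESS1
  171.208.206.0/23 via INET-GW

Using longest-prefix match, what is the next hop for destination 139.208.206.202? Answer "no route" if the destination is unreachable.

Routes whose prefix contains 139.208.206.202:
  139.208.0.0/12 (139.208.0.0 - 139.223.255.255) -> VPN-HUB
  139.208.0.0/14 (139.208.0.0 - 139.211.255.255) -> BORDER1
  139.208.192.0/18 (139.208.192.0 - 139.208.255.255) -> MPLS-PE
More-specific entries that do NOT match:
  139.208.206.128/28 (139.208.206.128 - 139.208.206.143) does not contain 139.208.206.202
  171.208.206.192/26 (171.208.206.192 - 171.208.206.255) does not contain 139.208.206.202
  139.208.198.0/24 (139.208.198.0 - 139.208.198.255) does not contain 139.208.206.202
  139.208.204.0/23 (139.208.204.0 - 139.208.205.255) does not contain 139.208.206.202
  171.208.206.0/23 (171.208.206.0 - 171.208.207.255) does not contain 139.208.206.202
  139.208.196.0/22 (139.208.196.0 - 139.208.199.255) does not contain 139.208.206.202
  139.208.64.0/19 (139.208.64.0 - 139.208.95.255) does not contain 139.208.206.202
  139.208.224.0/19 (139.208.224.0 - 139.208.255.255) does not contain 139.208.206.202
Longest matching prefix is /18 -> next hop MPLS-PE.

MPLS-PE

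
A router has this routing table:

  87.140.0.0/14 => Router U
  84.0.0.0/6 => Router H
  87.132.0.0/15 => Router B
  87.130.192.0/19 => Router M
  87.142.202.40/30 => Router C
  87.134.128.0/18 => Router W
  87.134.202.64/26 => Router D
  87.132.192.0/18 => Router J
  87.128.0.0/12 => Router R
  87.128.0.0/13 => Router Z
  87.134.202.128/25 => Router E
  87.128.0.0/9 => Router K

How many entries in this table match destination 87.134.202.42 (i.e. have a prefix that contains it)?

Prefixes containing 87.134.202.42:
  84.0.0.0/6 (84.0.0.0 - 87.255.255.255)
  87.128.0.0/9 (87.128.0.0 - 87.255.255.255)
  87.128.0.0/12 (87.128.0.0 - 87.143.255.255)
  87.128.0.0/13 (87.128.0.0 - 87.135.255.255)
Total matching entries: 4.

4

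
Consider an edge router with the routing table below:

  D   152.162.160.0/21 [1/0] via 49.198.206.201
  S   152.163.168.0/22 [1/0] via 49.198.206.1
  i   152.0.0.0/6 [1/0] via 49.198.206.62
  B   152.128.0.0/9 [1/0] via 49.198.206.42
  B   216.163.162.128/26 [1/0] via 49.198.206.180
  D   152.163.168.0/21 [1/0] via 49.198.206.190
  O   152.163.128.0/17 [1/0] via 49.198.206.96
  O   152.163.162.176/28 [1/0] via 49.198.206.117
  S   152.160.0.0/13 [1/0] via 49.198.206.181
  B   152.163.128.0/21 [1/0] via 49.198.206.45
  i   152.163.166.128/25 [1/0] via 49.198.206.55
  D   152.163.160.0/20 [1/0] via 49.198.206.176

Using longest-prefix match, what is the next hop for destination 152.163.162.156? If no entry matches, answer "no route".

Routes whose prefix contains 152.163.162.156:
  152.0.0.0/6 (152.0.0.0 - 155.255.255.255) -> 49.198.206.62
  152.128.0.0/9 (152.128.0.0 - 152.255.255.255) -> 49.198.206.42
  152.160.0.0/13 (152.160.0.0 - 152.167.255.255) -> 49.198.206.181
  152.163.128.0/17 (152.163.128.0 - 152.163.255.255) -> 49.198.206.96
  152.163.160.0/20 (152.163.160.0 - 152.163.175.255) -> 49.198.206.176
More-specific entries that do NOT match:
  152.163.162.176/28 (152.163.162.176 - 152.163.162.191) does not contain 152.163.162.156
  216.163.162.128/26 (216.163.162.128 - 216.163.162.191) does not contain 152.163.162.156
  152.163.166.128/25 (152.163.166.128 - 152.163.166.255) does not contain 152.163.162.156
  152.163.168.0/22 (152.163.168.0 - 152.163.171.255) does not contain 152.163.162.156
  152.162.160.0/21 (152.162.160.0 - 152.162.167.255) does not contain 152.163.162.156
  152.163.168.0/21 (152.163.168.0 - 152.163.175.255) does not contain 152.163.162.156
  152.163.128.0/21 (152.163.128.0 - 152.163.135.255) does not contain 152.163.162.156
Longest matching prefix is /20 -> next hop 49.198.206.176.

49.198.206.176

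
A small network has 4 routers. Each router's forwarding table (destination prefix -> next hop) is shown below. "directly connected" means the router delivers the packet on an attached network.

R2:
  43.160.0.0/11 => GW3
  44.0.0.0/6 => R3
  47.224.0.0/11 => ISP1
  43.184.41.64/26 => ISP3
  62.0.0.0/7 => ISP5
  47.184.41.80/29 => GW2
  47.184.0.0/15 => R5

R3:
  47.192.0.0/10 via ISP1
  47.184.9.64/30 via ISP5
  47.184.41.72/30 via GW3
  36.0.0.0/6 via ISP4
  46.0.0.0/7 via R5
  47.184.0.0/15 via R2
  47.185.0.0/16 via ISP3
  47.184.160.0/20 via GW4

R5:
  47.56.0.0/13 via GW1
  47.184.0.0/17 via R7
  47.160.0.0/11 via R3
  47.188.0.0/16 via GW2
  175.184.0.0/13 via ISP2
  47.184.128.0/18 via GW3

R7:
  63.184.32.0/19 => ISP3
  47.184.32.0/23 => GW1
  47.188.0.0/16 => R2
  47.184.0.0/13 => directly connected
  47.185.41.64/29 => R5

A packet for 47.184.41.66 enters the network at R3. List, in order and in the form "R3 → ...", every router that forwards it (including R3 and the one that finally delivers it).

At R3: longest match for 47.184.41.66 is 47.184.0.0/15 -> R2
At R2: longest match for 47.184.41.66 is 47.184.0.0/15 -> R5
At R5: longest match for 47.184.41.66 is 47.184.0.0/17 -> R7
At R7: longest match for 47.184.41.66 is 47.184.0.0/13 -> directly connected

R3 → R2 → R5 → R7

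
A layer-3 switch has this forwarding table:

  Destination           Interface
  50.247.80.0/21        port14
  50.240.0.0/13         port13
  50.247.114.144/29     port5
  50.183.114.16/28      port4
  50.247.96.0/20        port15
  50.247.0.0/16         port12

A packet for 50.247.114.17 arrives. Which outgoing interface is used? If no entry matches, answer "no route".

port12

Routes whose prefix contains 50.247.114.17:
  50.240.0.0/13 (50.240.0.0 - 50.247.255.255) -> port13
  50.247.0.0/16 (50.247.0.0 - 50.247.255.255) -> port12
More-specific entries that do NOT match:
  50.247.114.144/29 (50.247.114.144 - 50.247.114.151) does not contain 50.247.114.17
  50.183.114.16/28 (50.183.114.16 - 50.183.114.31) does not contain 50.247.114.17
  50.247.80.0/21 (50.247.80.0 - 50.247.87.255) does not contain 50.247.114.17
  50.247.96.0/20 (50.247.96.0 - 50.247.111.255) does not contain 50.247.114.17
Longest matching prefix is /16 -> interface port12.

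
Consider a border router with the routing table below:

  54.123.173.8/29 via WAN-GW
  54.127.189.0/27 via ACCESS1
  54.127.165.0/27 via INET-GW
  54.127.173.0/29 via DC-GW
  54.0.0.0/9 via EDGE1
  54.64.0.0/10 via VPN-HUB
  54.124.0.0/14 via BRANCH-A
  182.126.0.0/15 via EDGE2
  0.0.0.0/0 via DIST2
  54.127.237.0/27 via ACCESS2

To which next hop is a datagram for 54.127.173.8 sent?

BRANCH-A

Routes whose prefix contains 54.127.173.8:
  0.0.0.0/0 (default, matches everything) -> DIST2
  54.0.0.0/9 (54.0.0.0 - 54.127.255.255) -> EDGE1
  54.64.0.0/10 (54.64.0.0 - 54.127.255.255) -> VPN-HUB
  54.124.0.0/14 (54.124.0.0 - 54.127.255.255) -> BRANCH-A
More-specific entries that do NOT match:
  54.123.173.8/29 (54.123.173.8 - 54.123.173.15) does not contain 54.127.173.8
  54.127.173.0/29 (54.127.173.0 - 54.127.173.7) does not contain 54.127.173.8
  54.127.189.0/27 (54.127.189.0 - 54.127.189.31) does not contain 54.127.173.8
  54.127.165.0/27 (54.127.165.0 - 54.127.165.31) does not contain 54.127.173.8
  54.127.237.0/27 (54.127.237.0 - 54.127.237.31) does not contain 54.127.173.8
  182.126.0.0/15 (182.126.0.0 - 182.127.255.255) does not contain 54.127.173.8
Longest matching prefix is /14 -> next hop BRANCH-A.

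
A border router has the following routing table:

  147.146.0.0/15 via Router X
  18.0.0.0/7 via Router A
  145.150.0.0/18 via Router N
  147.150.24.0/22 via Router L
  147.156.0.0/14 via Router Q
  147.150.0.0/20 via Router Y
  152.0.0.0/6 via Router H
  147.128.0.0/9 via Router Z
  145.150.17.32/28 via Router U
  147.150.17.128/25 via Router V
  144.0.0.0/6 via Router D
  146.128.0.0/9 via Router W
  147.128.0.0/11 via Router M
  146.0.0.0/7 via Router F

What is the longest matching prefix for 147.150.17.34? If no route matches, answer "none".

Entries matching 147.150.17.34:
  144.0.0.0/6 (144.0.0.0 - 147.255.255.255)
  146.0.0.0/7 (146.0.0.0 - 147.255.255.255)
  147.128.0.0/9 (147.128.0.0 - 147.255.255.255)
  147.128.0.0/11 (147.128.0.0 - 147.159.255.255)
Most specific is 147.128.0.0/11.

147.128.0.0/11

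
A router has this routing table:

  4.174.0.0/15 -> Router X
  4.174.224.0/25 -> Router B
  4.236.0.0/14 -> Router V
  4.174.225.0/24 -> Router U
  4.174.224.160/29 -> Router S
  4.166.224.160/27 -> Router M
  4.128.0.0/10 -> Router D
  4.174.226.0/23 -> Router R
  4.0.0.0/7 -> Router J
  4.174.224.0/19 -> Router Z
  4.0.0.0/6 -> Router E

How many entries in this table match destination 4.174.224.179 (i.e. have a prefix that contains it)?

Prefixes containing 4.174.224.179:
  4.0.0.0/6 (4.0.0.0 - 7.255.255.255)
  4.0.0.0/7 (4.0.0.0 - 5.255.255.255)
  4.128.0.0/10 (4.128.0.0 - 4.191.255.255)
  4.174.0.0/15 (4.174.0.0 - 4.175.255.255)
  4.174.224.0/19 (4.174.224.0 - 4.174.255.255)
Total matching entries: 5.

5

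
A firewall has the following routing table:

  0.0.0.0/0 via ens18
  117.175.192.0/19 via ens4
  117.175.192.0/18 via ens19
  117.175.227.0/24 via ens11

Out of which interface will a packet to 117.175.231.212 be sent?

Routes whose prefix contains 117.175.231.212:
  0.0.0.0/0 (default, matches everything) -> ens18
  117.175.192.0/18 (117.175.192.0 - 117.175.255.255) -> ens19
More-specific entries that do NOT match:
  117.175.227.0/24 (117.175.227.0 - 117.175.227.255) does not contain 117.175.231.212
  117.175.192.0/19 (117.175.192.0 - 117.175.223.255) does not contain 117.175.231.212
Longest matching prefix is /18 -> interface ens19.

ens19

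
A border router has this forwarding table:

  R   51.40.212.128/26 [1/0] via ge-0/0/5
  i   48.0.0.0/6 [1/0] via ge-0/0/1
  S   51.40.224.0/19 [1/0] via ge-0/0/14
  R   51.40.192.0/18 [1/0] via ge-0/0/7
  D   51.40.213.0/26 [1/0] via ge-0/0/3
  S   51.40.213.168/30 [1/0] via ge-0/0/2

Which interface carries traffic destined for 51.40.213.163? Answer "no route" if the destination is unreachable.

Routes whose prefix contains 51.40.213.163:
  48.0.0.0/6 (48.0.0.0 - 51.255.255.255) -> ge-0/0/1
  51.40.192.0/18 (51.40.192.0 - 51.40.255.255) -> ge-0/0/7
More-specific entries that do NOT match:
  51.40.213.168/30 (51.40.213.168 - 51.40.213.171) does not contain 51.40.213.163
  51.40.212.128/26 (51.40.212.128 - 51.40.212.191) does not contain 51.40.213.163
  51.40.213.0/26 (51.40.213.0 - 51.40.213.63) does not contain 51.40.213.163
  51.40.224.0/19 (51.40.224.0 - 51.40.255.255) does not contain 51.40.213.163
Longest matching prefix is /18 -> interface ge-0/0/7.

ge-0/0/7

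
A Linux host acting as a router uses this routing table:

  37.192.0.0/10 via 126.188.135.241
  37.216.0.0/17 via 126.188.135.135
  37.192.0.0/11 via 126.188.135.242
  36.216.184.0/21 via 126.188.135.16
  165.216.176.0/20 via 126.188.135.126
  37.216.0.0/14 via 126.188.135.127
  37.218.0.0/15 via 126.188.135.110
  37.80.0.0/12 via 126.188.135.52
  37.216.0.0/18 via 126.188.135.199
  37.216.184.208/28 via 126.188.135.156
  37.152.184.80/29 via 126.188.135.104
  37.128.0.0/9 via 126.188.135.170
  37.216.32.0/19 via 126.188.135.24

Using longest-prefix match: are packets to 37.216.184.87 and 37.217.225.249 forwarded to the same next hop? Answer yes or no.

yes

37.216.184.87: longest match 37.216.0.0/14 -> 126.188.135.127
37.217.225.249: longest match 37.216.0.0/14 -> 126.188.135.127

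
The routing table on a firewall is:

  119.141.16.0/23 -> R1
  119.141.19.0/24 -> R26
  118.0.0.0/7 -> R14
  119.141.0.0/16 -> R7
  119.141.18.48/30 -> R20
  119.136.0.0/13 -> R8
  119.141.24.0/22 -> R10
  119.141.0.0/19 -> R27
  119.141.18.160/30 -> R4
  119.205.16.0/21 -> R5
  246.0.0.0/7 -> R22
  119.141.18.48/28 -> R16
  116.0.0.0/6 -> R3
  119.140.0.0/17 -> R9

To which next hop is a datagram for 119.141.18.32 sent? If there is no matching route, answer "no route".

R27

Routes whose prefix contains 119.141.18.32:
  116.0.0.0/6 (116.0.0.0 - 119.255.255.255) -> R3
  118.0.0.0/7 (118.0.0.0 - 119.255.255.255) -> R14
  119.136.0.0/13 (119.136.0.0 - 119.143.255.255) -> R8
  119.141.0.0/16 (119.141.0.0 - 119.141.255.255) -> R7
  119.141.0.0/19 (119.141.0.0 - 119.141.31.255) -> R27
More-specific entries that do NOT match:
  119.141.18.48/30 (119.141.18.48 - 119.141.18.51) does not contain 119.141.18.32
  119.141.18.160/30 (119.141.18.160 - 119.141.18.163) does not contain 119.141.18.32
  119.141.18.48/28 (119.141.18.48 - 119.141.18.63) does not contain 119.141.18.32
  119.141.19.0/24 (119.141.19.0 - 119.141.19.255) does not contain 119.141.18.32
  119.141.16.0/23 (119.141.16.0 - 119.141.17.255) does not contain 119.141.18.32
  119.141.24.0/22 (119.141.24.0 - 119.141.27.255) does not contain 119.141.18.32
  119.205.16.0/21 (119.205.16.0 - 119.205.23.255) does not contain 119.141.18.32
Longest matching prefix is /19 -> next hop R27.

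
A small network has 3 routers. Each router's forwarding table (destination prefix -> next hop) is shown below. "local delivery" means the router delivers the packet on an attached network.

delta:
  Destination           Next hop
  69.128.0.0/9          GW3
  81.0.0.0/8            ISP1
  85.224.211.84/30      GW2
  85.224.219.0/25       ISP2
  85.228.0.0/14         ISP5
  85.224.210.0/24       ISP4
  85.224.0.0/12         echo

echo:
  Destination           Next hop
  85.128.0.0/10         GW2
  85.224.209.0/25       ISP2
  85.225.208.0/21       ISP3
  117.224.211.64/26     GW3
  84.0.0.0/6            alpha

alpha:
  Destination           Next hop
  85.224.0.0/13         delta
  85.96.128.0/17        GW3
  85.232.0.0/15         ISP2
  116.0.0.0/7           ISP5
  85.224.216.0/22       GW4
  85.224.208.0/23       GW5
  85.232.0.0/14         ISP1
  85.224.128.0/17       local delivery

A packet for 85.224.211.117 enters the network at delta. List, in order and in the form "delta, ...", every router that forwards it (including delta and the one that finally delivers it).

delta, echo, alpha

At delta: longest match for 85.224.211.117 is 85.224.0.0/12 -> echo
At echo: longest match for 85.224.211.117 is 84.0.0.0/6 -> alpha
At alpha: longest match for 85.224.211.117 is 85.224.128.0/17 -> local delivery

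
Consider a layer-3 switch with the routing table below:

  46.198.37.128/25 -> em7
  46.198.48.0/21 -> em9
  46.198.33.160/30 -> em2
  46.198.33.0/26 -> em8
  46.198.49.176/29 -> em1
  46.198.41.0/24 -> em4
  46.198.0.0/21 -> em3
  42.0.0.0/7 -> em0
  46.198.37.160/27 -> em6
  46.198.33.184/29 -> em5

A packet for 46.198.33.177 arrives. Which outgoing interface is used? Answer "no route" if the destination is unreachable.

No entry's prefix contains 46.198.33.177; there is no default route.

no route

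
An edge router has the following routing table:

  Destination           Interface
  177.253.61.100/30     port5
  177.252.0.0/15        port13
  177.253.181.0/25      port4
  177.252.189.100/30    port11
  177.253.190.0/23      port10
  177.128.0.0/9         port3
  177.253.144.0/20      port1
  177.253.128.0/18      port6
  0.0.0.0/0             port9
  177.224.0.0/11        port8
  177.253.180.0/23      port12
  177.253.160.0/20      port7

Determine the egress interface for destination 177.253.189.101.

Routes whose prefix contains 177.253.189.101:
  0.0.0.0/0 (default, matches everything) -> port9
  177.128.0.0/9 (177.128.0.0 - 177.255.255.255) -> port3
  177.224.0.0/11 (177.224.0.0 - 177.255.255.255) -> port8
  177.252.0.0/15 (177.252.0.0 - 177.253.255.255) -> port13
  177.253.128.0/18 (177.253.128.0 - 177.253.191.255) -> port6
More-specific entries that do NOT match:
  177.253.61.100/30 (177.253.61.100 - 177.253.61.103) does not contain 177.253.189.101
  177.252.189.100/30 (177.252.189.100 - 177.252.189.103) does not contain 177.253.189.101
  177.253.181.0/25 (177.253.181.0 - 177.253.181.127) does not contain 177.253.189.101
  177.253.190.0/23 (177.253.190.0 - 177.253.191.255) does not contain 177.253.189.101
  177.253.180.0/23 (177.253.180.0 - 177.253.181.255) does not contain 177.253.189.101
  177.253.144.0/20 (177.253.144.0 - 177.253.159.255) does not contain 177.253.189.101
  177.253.160.0/20 (177.253.160.0 - 177.253.175.255) does not contain 177.253.189.101
Longest matching prefix is /18 -> interface port6.

port6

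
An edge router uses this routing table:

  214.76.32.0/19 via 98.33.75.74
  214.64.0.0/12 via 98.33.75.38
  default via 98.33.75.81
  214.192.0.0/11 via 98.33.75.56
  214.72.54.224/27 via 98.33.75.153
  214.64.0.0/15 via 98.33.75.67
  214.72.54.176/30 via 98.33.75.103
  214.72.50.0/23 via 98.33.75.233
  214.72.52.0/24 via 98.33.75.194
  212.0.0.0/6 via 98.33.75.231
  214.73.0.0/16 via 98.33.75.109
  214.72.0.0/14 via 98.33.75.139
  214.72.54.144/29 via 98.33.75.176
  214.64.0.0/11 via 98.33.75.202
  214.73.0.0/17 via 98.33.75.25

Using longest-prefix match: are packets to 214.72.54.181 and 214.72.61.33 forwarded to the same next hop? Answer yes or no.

214.72.54.181: longest match 214.72.0.0/14 -> 98.33.75.139
214.72.61.33: longest match 214.72.0.0/14 -> 98.33.75.139

yes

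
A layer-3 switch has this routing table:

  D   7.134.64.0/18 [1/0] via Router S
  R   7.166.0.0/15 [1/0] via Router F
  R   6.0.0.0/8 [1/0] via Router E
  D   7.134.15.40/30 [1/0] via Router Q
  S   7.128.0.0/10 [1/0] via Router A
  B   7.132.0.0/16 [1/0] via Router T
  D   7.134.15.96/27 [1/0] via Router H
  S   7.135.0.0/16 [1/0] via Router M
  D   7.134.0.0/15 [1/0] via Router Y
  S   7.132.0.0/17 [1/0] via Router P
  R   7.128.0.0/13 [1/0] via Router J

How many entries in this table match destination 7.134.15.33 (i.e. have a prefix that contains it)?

3

Prefixes containing 7.134.15.33:
  7.128.0.0/10 (7.128.0.0 - 7.191.255.255)
  7.128.0.0/13 (7.128.0.0 - 7.135.255.255)
  7.134.0.0/15 (7.134.0.0 - 7.135.255.255)
Total matching entries: 3.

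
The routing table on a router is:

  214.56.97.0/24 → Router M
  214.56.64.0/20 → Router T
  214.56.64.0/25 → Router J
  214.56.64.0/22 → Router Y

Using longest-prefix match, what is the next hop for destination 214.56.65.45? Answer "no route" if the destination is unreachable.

Router Y

Routes whose prefix contains 214.56.65.45:
  214.56.64.0/20 (214.56.64.0 - 214.56.79.255) -> Router T
  214.56.64.0/22 (214.56.64.0 - 214.56.67.255) -> Router Y
More-specific entries that do NOT match:
  214.56.64.0/25 (214.56.64.0 - 214.56.64.127) does not contain 214.56.65.45
  214.56.97.0/24 (214.56.97.0 - 214.56.97.255) does not contain 214.56.65.45
Longest matching prefix is /22 -> next hop Router Y.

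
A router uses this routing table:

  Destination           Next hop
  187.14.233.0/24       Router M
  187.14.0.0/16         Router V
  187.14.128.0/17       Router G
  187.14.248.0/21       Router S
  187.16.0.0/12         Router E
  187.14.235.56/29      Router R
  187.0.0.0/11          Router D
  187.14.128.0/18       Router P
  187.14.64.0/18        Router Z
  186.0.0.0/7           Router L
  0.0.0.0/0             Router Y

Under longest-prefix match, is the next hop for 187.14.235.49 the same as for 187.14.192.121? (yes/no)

yes

187.14.235.49: longest match 187.14.128.0/17 -> Router G
187.14.192.121: longest match 187.14.128.0/17 -> Router G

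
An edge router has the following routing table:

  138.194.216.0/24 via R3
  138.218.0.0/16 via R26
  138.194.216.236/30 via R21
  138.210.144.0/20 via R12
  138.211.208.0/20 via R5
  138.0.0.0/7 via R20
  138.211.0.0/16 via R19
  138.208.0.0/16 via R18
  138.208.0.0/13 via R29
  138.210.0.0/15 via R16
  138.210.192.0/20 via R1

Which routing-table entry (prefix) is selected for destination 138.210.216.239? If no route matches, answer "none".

138.210.0.0/15

Entries matching 138.210.216.239:
  138.0.0.0/7 (138.0.0.0 - 139.255.255.255)
  138.208.0.0/13 (138.208.0.0 - 138.215.255.255)
  138.210.0.0/15 (138.210.0.0 - 138.211.255.255)
Most specific is 138.210.0.0/15.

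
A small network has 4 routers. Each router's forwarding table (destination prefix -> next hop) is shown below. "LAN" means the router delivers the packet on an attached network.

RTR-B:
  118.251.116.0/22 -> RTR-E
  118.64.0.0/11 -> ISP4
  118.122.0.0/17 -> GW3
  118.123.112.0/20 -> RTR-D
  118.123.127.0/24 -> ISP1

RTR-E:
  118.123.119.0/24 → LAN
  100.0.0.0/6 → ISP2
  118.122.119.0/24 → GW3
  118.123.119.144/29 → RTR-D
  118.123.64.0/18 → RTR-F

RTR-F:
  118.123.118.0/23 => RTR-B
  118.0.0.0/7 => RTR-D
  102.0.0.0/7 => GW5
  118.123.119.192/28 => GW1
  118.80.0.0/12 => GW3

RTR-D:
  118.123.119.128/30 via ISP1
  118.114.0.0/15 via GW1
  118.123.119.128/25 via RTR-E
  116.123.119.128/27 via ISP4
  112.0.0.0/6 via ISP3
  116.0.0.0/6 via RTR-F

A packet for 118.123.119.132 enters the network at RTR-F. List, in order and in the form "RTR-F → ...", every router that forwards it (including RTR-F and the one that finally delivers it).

RTR-F → RTR-B → RTR-D → RTR-E

At RTR-F: longest match for 118.123.119.132 is 118.123.118.0/23 -> RTR-B
At RTR-B: longest match for 118.123.119.132 is 118.123.112.0/20 -> RTR-D
At RTR-D: longest match for 118.123.119.132 is 118.123.119.128/25 -> RTR-E
At RTR-E: longest match for 118.123.119.132 is 118.123.119.0/24 -> LAN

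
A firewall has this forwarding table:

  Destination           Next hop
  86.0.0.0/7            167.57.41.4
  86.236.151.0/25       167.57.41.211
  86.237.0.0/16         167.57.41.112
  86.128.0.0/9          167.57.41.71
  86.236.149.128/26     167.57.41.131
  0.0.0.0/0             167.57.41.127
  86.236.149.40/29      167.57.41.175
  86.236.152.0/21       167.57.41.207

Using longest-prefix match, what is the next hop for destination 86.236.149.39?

Routes whose prefix contains 86.236.149.39:
  0.0.0.0/0 (default, matches everything) -> 167.57.41.127
  86.0.0.0/7 (86.0.0.0 - 87.255.255.255) -> 167.57.41.4
  86.128.0.0/9 (86.128.0.0 - 86.255.255.255) -> 167.57.41.71
More-specific entries that do NOT match:
  86.236.149.40/29 (86.236.149.40 - 86.236.149.47) does not contain 86.236.149.39
  86.236.149.128/26 (86.236.149.128 - 86.236.149.191) does not contain 86.236.149.39
  86.236.151.0/25 (86.236.151.0 - 86.236.151.127) does not contain 86.236.149.39
  86.236.152.0/21 (86.236.152.0 - 86.236.159.255) does not contain 86.236.149.39
  86.237.0.0/16 (86.237.0.0 - 86.237.255.255) does not contain 86.236.149.39
Longest matching prefix is /9 -> next hop 167.57.41.71.

167.57.41.71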